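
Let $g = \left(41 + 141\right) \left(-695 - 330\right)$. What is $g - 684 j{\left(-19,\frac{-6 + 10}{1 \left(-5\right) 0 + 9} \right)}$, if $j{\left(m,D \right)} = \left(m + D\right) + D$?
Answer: $-174162$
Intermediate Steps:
$j{\left(m,D \right)} = m + 2 D$ ($j{\left(m,D \right)} = \left(D + m\right) + D = m + 2 D$)
$g = -186550$ ($g = 182 \left(-1025\right) = -186550$)
$g - 684 j{\left(-19,\frac{-6 + 10}{1 \left(-5\right) 0 + 9} \right)} = -186550 - 684 \left(-19 + 2 \frac{-6 + 10}{1 \left(-5\right) 0 + 9}\right) = -186550 - 684 \left(-19 + 2 \frac{4}{\left(-5\right) 0 + 9}\right) = -186550 - 684 \left(-19 + 2 \frac{4}{0 + 9}\right) = -186550 - 684 \left(-19 + 2 \cdot \frac{4}{9}\right) = -186550 - 684 \left(-19 + \frac{8}{9}\right) = -186550 - -12388 = -186550 + 12388 = -174162$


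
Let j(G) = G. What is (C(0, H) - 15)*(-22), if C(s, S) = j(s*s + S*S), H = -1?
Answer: 308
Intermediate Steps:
C(s, S) = S² + s² (C(s, S) = s*s + S*S = s² + S² = S² + s²)
(C(0, H) - 15)*(-22) = (((-1)² + 0²) - 15)*(-22) = ((1 + 0) - 15)*(-22) = (1 - 15)*(-22) = -14*(-22) = 308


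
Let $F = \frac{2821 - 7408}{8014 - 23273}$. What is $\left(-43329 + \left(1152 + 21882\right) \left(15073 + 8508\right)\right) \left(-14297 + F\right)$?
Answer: $- \frac{118483750716823800}{15259} \approx -7.7648 \cdot 10^{12}$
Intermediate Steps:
$F = \frac{4587}{15259}$ ($F = - \frac{4587}{-15259} = \left(-4587\right) \left(- \frac{1}{15259}\right) = \frac{4587}{15259} \approx 0.30061$)
$\left(-43329 + \left(1152 + 21882\right) \left(15073 + 8508\right)\right) \left(-14297 + F\right) = \left(-43329 + \left(1152 + 21882\right) \left(15073 + 8508\right)\right) \left(-14297 + \frac{4587}{15259}\right) = \left(-43329 + 23034 \cdot 23581\right) \left(- \frac{218153336}{15259}\right) = \left(-43329 + 543164754\right) \left(- \frac{218153336}{15259}\right) = 543121425 \left(- \frac{218153336}{15259}\right) = - \frac{118483750716823800}{15259}$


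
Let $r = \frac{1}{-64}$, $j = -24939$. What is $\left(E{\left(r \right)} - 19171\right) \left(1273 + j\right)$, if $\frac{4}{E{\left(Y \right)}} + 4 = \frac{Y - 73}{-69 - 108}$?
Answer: $\frac{18439022659946}{40639} \approx 4.5373 \cdot 10^{8}$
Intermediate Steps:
$r = - \frac{1}{64} \approx -0.015625$
$E{\left(Y \right)} = \frac{4}{- \frac{635}{177} - \frac{Y}{177}}$ ($E{\left(Y \right)} = \frac{4}{-4 + \frac{Y - 73}{-69 - 108}} = \frac{4}{-4 + \frac{-73 + Y}{-177}} = \frac{4}{-4 + \left(-73 + Y\right) \left(- \frac{1}{177}\right)} = \frac{4}{-4 - \left(- \frac{73}{177} + \frac{Y}{177}\right)} = \frac{4}{- \frac{635}{177} - \frac{Y}{177}}$)
$\left(E{\left(r \right)} - 19171\right) \left(1273 + j\right) = \left(- \frac{708}{635 - \frac{1}{64}} - 19171\right) \left(1273 - 24939\right) = \left(- \frac{708}{\frac{40639}{64}} - 19171\right) \left(-23666\right) = \left(\left(-708\right) \frac{64}{40639} - 19171\right) \left(-23666\right) = \left(- \frac{45312}{40639} - 19171\right) \left(-23666\right) = \left(- \frac{779135581}{40639}\right) \left(-23666\right) = \frac{18439022659946}{40639}$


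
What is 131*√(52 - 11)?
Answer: 131*√41 ≈ 838.81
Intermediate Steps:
131*√(52 - 11) = 131*√41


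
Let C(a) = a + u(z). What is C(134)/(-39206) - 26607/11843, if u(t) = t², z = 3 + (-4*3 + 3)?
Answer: -522583676/232158329 ≈ -2.2510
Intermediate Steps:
z = -6 (z = 3 + (-12 + 3) = 3 - 9 = -6)
C(a) = 36 + a (C(a) = a + (-6)² = a + 36 = 36 + a)
C(134)/(-39206) - 26607/11843 = (36 + 134)/(-39206) - 26607/11843 = 170*(-1/39206) - 26607*1/11843 = -85/19603 - 26607/11843 = -522583676/232158329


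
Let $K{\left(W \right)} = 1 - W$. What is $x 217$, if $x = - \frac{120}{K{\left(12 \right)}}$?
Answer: $\frac{26040}{11} \approx 2367.3$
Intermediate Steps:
$x = \frac{120}{11}$ ($x = - \frac{120}{1 - 12} = - \frac{120}{-11} = \left(-120\right) \left(- \frac{1}{11}\right) = \frac{120}{11} \approx 10.909$)
$x 217 = \frac{120}{11} \cdot 217 = \frac{26040}{11}$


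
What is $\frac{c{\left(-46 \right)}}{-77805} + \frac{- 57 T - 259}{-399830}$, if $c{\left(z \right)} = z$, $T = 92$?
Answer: $\frac{89310619}{6221754630} \approx 0.014355$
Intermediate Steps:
$\frac{c{\left(-46 \right)}}{-77805} + \frac{- 57 T - 259}{-399830} = - \frac{46}{-77805} + \frac{\left(-57\right) 92 - 259}{-399830} = \left(-46\right) \left(- \frac{1}{77805}\right) + \left(-5244 - 259\right) \left(- \frac{1}{399830}\right) = \frac{46}{77805} - - \frac{5503}{399830} = \frac{46}{77805} + \frac{5503}{399830} = \frac{89310619}{6221754630}$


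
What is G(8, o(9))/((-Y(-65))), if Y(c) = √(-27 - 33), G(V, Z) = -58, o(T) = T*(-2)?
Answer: -29*I*√15/15 ≈ -7.4878*I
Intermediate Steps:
o(T) = -2*T
Y(c) = 2*I*√15 (Y(c) = √(-60) = 2*I*√15)
G(8, o(9))/((-Y(-65))) = -58*I*√15/30 = -29*I*√15/15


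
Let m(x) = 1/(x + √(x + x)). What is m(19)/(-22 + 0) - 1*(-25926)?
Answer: 9696323/374 + √38/7106 ≈ 25926.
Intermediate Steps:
m(x) = 1/(x + √2*√x) (m(x) = 1/(x + √(2*x)) = 1/(x + √2*√x))
m(19)/(-22 + 0) - 1*(-25926) = 1/((-22 + 0)*(19 + √2*√19)) - 1*(-25926) = 1/((-22)*(19 + √38)) + 25926 = -1/(22*(19 + √38)) + 25926 = 25926 - 1/(22*(19 + √38))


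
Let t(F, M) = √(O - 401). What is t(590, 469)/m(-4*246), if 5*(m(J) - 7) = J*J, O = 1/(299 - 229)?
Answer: I*√1964830/13556074 ≈ 0.0001034*I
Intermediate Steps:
O = 1/70 ≈ 0.014286
t(F, M) = I*√1964830/70 (t(F, M) = √(1/70 - 401) = √(-28069/70) = I*√1964830/70)
m(J) = 7 + J²/5 (m(J) = 7 + (J*J)/5 = 7 + J²/5)
t(590, 469)/m(-4*246) = (I*√1964830/70)/(7 + (-4*246)²/5) = (I*√1964830/70)/(7 + (⅕)*(-984)²) = (I*√1964830/70)/(7 + (⅕)*968256) = (I*√1964830/70)/(7 + 968256/5) = (I*√1964830/70)/(968291/5) = (I*√1964830/70)*(5/968291) = I*√1964830/13556074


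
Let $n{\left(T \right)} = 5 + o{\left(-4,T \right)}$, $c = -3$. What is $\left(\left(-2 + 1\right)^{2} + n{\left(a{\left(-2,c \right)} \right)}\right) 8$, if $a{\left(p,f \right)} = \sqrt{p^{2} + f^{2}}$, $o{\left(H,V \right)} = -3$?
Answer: $24$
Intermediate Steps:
$a{\left(p,f \right)} = \sqrt{f^{2} + p^{2}}$
$n{\left(T \right)} = 2$ ($n{\left(T \right)} = 5 - 3 = 2$)
$\left(\left(-2 + 1\right)^{2} + n{\left(a{\left(-2,c \right)} \right)}\right) 8 = \left(\left(-2 + 1\right)^{2} + 2\right) 8 = \left(\left(-1\right)^{2} + 2\right) 8 = \left(1 + 2\right) 8 = 3 \cdot 8 = 24$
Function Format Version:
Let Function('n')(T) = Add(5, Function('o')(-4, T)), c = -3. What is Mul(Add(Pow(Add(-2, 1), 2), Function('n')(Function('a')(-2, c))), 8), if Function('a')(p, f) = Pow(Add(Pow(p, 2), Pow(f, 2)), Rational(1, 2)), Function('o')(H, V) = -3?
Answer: 24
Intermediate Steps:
Function('a')(p, f) = Pow(Add(Pow(f, 2), Pow(p, 2)), Rational(1, 2))
Function('n')(T) = 2 (Function('n')(T) = Add(5, -3) = 2)
Mul(Add(Pow(Add(-2, 1), 2), Function('n')(Function('a')(-2, c))), 8) = Mul(Add(Pow(Add(-2, 1), 2), 2), 8) = Mul(Add(Pow(-1, 2), 2), 8) = Mul(Add(1, 2), 8) = Mul(3, 8) = 24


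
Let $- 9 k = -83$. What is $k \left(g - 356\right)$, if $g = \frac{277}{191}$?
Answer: $- \frac{1873559}{573} \approx -3269.7$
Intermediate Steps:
$k = \frac{83}{9}$ ($k = \left(- \frac{1}{9}\right) \left(-83\right) = \frac{83}{9} \approx 9.2222$)
$g = \frac{277}{191}$ ($g = 277 \cdot \frac{1}{191} = \frac{277}{191} \approx 1.4503$)
$k \left(g - 356\right) = \frac{83 \left(\frac{277}{191} - 356\right)}{9} = \frac{83}{9} \left(- \frac{67719}{191}\right) = - \frac{1873559}{573}$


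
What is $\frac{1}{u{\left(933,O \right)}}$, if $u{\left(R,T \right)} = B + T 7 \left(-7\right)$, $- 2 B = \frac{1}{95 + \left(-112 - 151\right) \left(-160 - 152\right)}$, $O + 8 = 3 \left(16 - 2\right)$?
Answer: $- \frac{164302}{273727133} \approx -0.00060024$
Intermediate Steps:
$O = 34$ ($O = -8 + 3 \left(16 - 2\right) = -8 + 3 \cdot 14 = -8 + 42 = 34$)
$B = - \frac{1}{164302}$ ($B = - \frac{1}{2 \left(95 + \left(-112 - 151\right) \left(-160 - 152\right)\right)} = - \frac{1}{2 \left(95 - -82056\right)} = - \frac{1}{2 \left(95 + 82056\right)} = - \frac{1}{2 \cdot 82151} = \left(- \frac{1}{2}\right) \frac{1}{82151} = - \frac{1}{164302} \approx -6.0864 \cdot 10^{-6}$)
$u{\left(R,T \right)} = - \frac{1}{164302} - 49 T$ ($u{\left(R,T \right)} = - \frac{1}{164302} + T 7 \left(-7\right) = - \frac{1}{164302} + 7 T \left(-7\right) = - \frac{1}{164302} - 49 T$)
$\frac{1}{u{\left(933,O \right)}} = \frac{1}{- \frac{1}{164302} - 1666} = \frac{1}{- \frac{273727133}{164302}} = - \frac{164302}{273727133}$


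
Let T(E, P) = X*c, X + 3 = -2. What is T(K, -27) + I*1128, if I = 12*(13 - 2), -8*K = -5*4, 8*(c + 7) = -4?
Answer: 297867/2 ≈ 1.4893e+5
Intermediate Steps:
c = -15/2 (c = -7 + (⅛)*(-4) = -7 - ½ = -15/2 ≈ -7.5000)
X = -5 (X = -3 - 2 = -5)
K = 5/2 (K = -(-5)*4/8 = -⅛*(-20) = 5/2 ≈ 2.5000)
I = 132 (I = 12*11 = 132)
T(E, P) = 75/2 (T(E, P) = -5*(-15/2) = 75/2)
T(K, -27) + I*1128 = 75/2 + 132*1128 = 75/2 + 148896 = 297867/2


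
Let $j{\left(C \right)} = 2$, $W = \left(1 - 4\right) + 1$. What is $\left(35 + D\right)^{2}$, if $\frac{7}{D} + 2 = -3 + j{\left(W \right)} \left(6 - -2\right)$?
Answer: $\frac{153664}{121} \approx 1270.0$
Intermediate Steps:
$W = -2$ ($W = -3 + 1 = -2$)
$D = \frac{7}{11}$ ($D = \frac{7}{-2 - \left(3 - 2 \left(6 - -2\right)\right)} = \frac{7}{-2 - \left(3 - 2 \left(6 + 2\right)\right)} = \frac{7}{-2 + \left(-3 + 2 \cdot 8\right)} = \frac{7}{-2 + \left(-3 + 16\right)} = \frac{7}{-2 + 13} = \frac{7}{11} \approx 0.63636$)
$\left(35 + D\right)^{2} = \left(35 + \frac{7}{11}\right)^{2} = \left(\frac{392}{11}\right)^{2} = \frac{153664}{121}$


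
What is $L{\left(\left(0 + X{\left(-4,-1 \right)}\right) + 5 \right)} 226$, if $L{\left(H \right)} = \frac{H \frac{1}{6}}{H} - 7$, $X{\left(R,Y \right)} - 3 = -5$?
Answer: $- \frac{4633}{3} \approx -1544.3$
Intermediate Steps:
$X{\left(R,Y \right)} = -2$ ($X{\left(R,Y \right)} = 3 - 5 = -2$)
$L{\left(H \right)} = - \frac{41}{6}$ ($L{\left(H \right)} = \frac{H \frac{1}{6}}{H} - 7 = \frac{\frac{1}{6} H}{H} - 7 = \frac{1}{6} - 7 = - \frac{41}{6}$)
$L{\left(\left(0 + X{\left(-4,-1 \right)}\right) + 5 \right)} 226 = \left(- \frac{41}{6}\right) 226 = - \frac{4633}{3}$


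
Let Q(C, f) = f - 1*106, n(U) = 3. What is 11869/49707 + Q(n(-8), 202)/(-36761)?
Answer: 431544437/1827279027 ≈ 0.23617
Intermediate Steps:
Q(C, f) = -106 + f (Q(C, f) = f - 106 = -106 + f)
11869/49707 + Q(n(-8), 202)/(-36761) = 11869/49707 + (-106 + 202)/(-36761) = 11869*(1/49707) + 96*(-1/36761) = 11869/49707 - 96/36761 = 431544437/1827279027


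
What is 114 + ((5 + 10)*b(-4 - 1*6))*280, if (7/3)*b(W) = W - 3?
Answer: -23286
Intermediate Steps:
b(W) = -9/7 + 3*W/7 (b(W) = 3*(W - 3)/7 = 3*(-3 + W)/7 = -9/7 + 3*W/7)
114 + ((5 + 10)*b(-4 - 1*6))*280 = 114 + ((5 + 10)*(-9/7 + 3*(-4 - 1*6)/7))*280 = 114 + (15*(-9/7 + 3*(-4 - 6)/7))*280 = 114 + (15*(-9/7 + (3/7)*(-10)))*280 = 114 + (15*(-9/7 - 30/7))*280 = 114 + (15*(-39/7))*280 = 114 - 585/7*280 = 114 - 23400 = -23286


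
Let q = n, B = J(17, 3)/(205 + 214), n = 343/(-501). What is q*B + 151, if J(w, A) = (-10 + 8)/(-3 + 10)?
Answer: 31697867/209919 ≈ 151.00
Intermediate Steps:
n = -343/501 (n = 343*(-1/501) = -343/501 ≈ -0.68463)
J(w, A) = -2/7
B = -2/2933 (B = -2/(7*(205 + 214)) = -2/7/419 = -2/7*1/419 = -2/2933 ≈ -0.00068190)
q = -343/501 ≈ -0.68463
q*B + 151 = -343/501*(-2/2933) + 151 = 98/209919 + 151 = 31697867/209919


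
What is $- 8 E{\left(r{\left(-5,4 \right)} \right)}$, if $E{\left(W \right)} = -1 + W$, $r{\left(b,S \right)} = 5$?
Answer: $-32$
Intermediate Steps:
$- 8 E{\left(r{\left(-5,4 \right)} \right)} = - 8 \left(-1 + 5\right) = \left(-8\right) 4 = -32$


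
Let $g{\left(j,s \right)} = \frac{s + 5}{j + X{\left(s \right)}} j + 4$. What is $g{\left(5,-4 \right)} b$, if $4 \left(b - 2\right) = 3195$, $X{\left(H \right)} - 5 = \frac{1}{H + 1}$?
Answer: $\frac{419593}{116} \approx 3617.2$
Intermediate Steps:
$X{\left(H \right)} = 5 + \frac{1}{1 + H}$ ($X{\left(H \right)} = 5 + \frac{1}{H + 1} = 5 + \frac{1}{1 + H}$)
$b = \frac{3203}{4}$ ($b = 2 + \frac{1}{4} \cdot 3195 = 2 + \frac{3195}{4} = \frac{3203}{4} \approx 800.75$)
$g{\left(j,s \right)} = 4 + \frac{j \left(5 + s\right)}{j + \frac{6 + 5 s}{1 + s}}$ ($g{\left(j,s \right)} = \frac{s + 5}{j + \frac{6 + 5 s}{1 + s}} j + 4 = \frac{5 + s}{j + \frac{6 + 5 s}{1 + s}} j + 4 = \frac{j \left(5 + s\right)}{j + \frac{6 + 5 s}{1 + s}} + 4 = 4 + \frac{j \left(5 + s\right)}{j + \frac{6 + 5 s}{1 + s}}$)
$g{\left(5,-4 \right)} b = \frac{24 + 20 \left(-4\right) + 5 \left(1 - 4\right) \left(9 - 4\right)}{6 + 5 \left(-4\right) + 5 \left(1 - 4\right)} \frac{3203}{4} = \frac{24 - 80 + 5 \left(-3\right) 5}{6 - 20 + 5 \left(-3\right)} \frac{3203}{4} = \frac{24 - 80 - 75}{6 - 20 - 15} \cdot \frac{3203}{4} = \frac{1}{-29} \left(-131\right) \frac{3203}{4} = \left(- \frac{1}{29}\right) \left(-131\right) \frac{3203}{4} = \frac{131}{29} \cdot \frac{3203}{4} = \frac{419593}{116}$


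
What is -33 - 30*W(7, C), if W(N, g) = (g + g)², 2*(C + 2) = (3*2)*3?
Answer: -5913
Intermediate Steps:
C = 7 (C = -2 + ((3*2)*3)/2 = -2 + (6*3)/2 = -2 + (½)*18 = -2 + 9 = 7)
W(N, g) = 4*g² (W(N, g) = (2*g)² = 4*g²)
-33 - 30*W(7, C) = -33 - 120*7² = -33 - 120*49 = -33 - 30*196 = -33 - 5880 = -5913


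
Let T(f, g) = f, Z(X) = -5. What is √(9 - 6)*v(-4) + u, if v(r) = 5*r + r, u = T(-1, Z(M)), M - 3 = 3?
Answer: -1 - 24*√3 ≈ -42.569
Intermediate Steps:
M = 6 (M = 3 + 3 = 6)
u = -1
v(r) = 6*r
√(9 - 6)*v(-4) + u = √(9 - 6)*(6*(-4)) - 1 = √3*(-24) - 1 = -24*√3 - 1 = -1 - 24*√3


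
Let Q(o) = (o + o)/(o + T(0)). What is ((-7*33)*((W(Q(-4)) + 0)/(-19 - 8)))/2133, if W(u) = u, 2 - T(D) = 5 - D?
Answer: 88/19197 ≈ 0.0045841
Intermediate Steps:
T(D) = -3 + D (T(D) = 2 - (5 - D) = 2 + (-5 + D) = -3 + D)
Q(o) = 2*o/(-3 + o) (Q(o) = (o + o)/(o + (-3 + 0)) = (2*o)/(o - 3) = (2*o)/(-3 + o) = 2*o/(-3 + o))
((-7*33)*((W(Q(-4)) + 0)/(-19 - 8)))/2133 = ((-7*33)*((2*(-4)/(-3 - 4) + 0)/(-19 - 8)))/2133 = -231*(2*(-4)/(-7) + 0)/(-27)*(1/2133) = -231*(2*(-4)*(-⅐) + 0)*(-1)/27*(1/2133) = -231*(8/7 + 0)*(-1)/27*(1/2133) = -264*(-1)/27*(1/2133) = -231*(-8/189)*(1/2133) = (88/9)*(1/2133) = 88/19197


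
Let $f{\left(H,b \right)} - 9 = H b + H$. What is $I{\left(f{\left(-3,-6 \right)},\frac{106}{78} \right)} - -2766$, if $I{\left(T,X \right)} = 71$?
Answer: $2837$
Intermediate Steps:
$f{\left(H,b \right)} = 9 + H + H b$ ($f{\left(H,b \right)} = 9 + \left(H b + H\right) = 9 + \left(H + H b\right) = 9 + H + H b$)
$I{\left(f{\left(-3,-6 \right)},\frac{106}{78} \right)} - -2766 = 71 - -2766 = 71 + 2766 = 2837$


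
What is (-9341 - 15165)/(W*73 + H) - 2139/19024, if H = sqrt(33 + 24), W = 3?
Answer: -532295501/4746488 + 12253*sqrt(57)/23952 ≈ -108.28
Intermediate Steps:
H = sqrt(57) ≈ 7.5498
(-9341 - 15165)/(W*73 + H) - 2139/19024 = (-9341 - 15165)/(3*73 + sqrt(57)) - 2139/19024 = -24506/(219 + sqrt(57)) - 2139*1/19024 = -24506/(219 + sqrt(57)) - 2139/19024 = -2139/19024 - 24506/(219 + sqrt(57))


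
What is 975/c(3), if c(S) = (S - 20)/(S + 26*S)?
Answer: -78975/17 ≈ -4645.6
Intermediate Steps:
c(S) = (-20 + S)/(27*S) (c(S) = (-20 + S)/((27*S)) = (-20 + S)*(1/(27*S)) = (-20 + S)/(27*S))
975/c(3) = 975/(((1/27)*(-20 + 3)/3)) = 975/(((1/27)*(⅓)*(-17))) = 975/(-17/81) = 975*(-81/17) = -78975/17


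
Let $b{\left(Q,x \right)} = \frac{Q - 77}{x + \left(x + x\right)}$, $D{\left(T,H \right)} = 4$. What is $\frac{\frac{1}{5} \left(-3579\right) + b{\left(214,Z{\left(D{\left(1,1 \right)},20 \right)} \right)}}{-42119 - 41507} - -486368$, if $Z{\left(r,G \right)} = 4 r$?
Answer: $\frac{9761522659427}{20070240} \approx 4.8637 \cdot 10^{5}$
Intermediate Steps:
$b{\left(Q,x \right)} = \frac{-77 + Q}{3 x}$ ($b{\left(Q,x \right)} = \frac{-77 + Q}{x + 2 x} = \frac{-77 + Q}{3 x}$)
$\frac{\frac{1}{5} \left(-3579\right) + b{\left(214,Z{\left(D{\left(1,1 \right)},20 \right)} \right)}}{-42119 - 41507} - -486368 = \frac{\frac{1}{5} \left(-3579\right) + \frac{-77 + 214}{3 \cdot 4 \cdot 4}}{-42119 - 41507} - -486368 = \frac{\frac{1}{5} \left(-3579\right) + \frac{1}{3} \cdot \frac{1}{16} \cdot 137}{-83626} + 486368 = \left(- \frac{3579}{5} + \frac{1}{3} \cdot \frac{1}{16} \cdot 137\right) \left(- \frac{1}{83626}\right) + 486368 = \left(- \frac{3579}{5} + \frac{137}{48}\right) \left(- \frac{1}{83626}\right) + 486368 = \left(- \frac{171107}{240}\right) \left(- \frac{1}{83626}\right) + 486368 = \frac{171107}{20070240} + 486368 = \frac{9761522659427}{20070240}$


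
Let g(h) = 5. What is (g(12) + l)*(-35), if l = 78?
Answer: -2905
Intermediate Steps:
(g(12) + l)*(-35) = (5 + 78)*(-35) = 83*(-35) = -2905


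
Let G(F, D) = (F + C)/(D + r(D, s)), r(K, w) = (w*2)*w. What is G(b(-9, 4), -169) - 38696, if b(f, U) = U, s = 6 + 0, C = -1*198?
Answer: -38694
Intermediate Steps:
C = -198
s = 6
r(K, w) = 2*w² (r(K, w) = (2*w)*w = 2*w²)
G(F, D) = (-198 + F)/(72 + D) (G(F, D) = (F - 198)/(D + 2*6²) = (-198 + F)/(D + 2*36) = (-198 + F)/(D + 72) = (-198 + F)/(72 + D))
G(b(-9, 4), -169) - 38696 = (-198 + 4)/(72 - 169) - 38696 = -194/(-97) - 38696 = -1/97*(-194) - 38696 = 2 - 38696 = -38694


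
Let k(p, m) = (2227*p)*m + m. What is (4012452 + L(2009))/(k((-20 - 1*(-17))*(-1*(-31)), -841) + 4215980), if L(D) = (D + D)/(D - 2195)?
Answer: 373156027/16590780570 ≈ 0.022492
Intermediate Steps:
L(D) = 2*D/(-2195 + D) (L(D) = (2*D)/(-2195 + D) = 2*D/(-2195 + D))
k(p, m) = m + 2227*m*p (k(p, m) = 2227*m*p + m = m + 2227*m*p)
(4012452 + L(2009))/(k((-20 - 1*(-17))*(-1*(-31)), -841) + 4215980) = (4012452 + 2*2009/(-2195 + 2009))/(-841*(1 + 2227*((-20 - 1*(-17))*(-1*(-31)))) + 4215980) = (4012452 + 2*2009/(-186))/(-841*(1 + 2227*((-20 + 17)*31)) + 4215980) = (4012452 + 2*2009*(-1/186))/(-841*(1 + 2227*(-3*31)) + 4215980) = (4012452 - 2009/93)/(-841*(1 + 2227*(-93)) + 4215980) = 373156027/(93*(-841*(1 - 207111) + 4215980)) = 373156027/(93*(-841*(-207110) + 4215980)) = 373156027/(93*(174179510 + 4215980)) = (373156027/93)/178395490 = (373156027/93)*(1/178395490) = 373156027/16590780570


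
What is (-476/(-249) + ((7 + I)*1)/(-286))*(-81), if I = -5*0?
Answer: -3628611/23738 ≈ -152.86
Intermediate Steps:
I = 0
(-476/(-249) + ((7 + I)*1)/(-286))*(-81) = (-476/(-249) + ((7 + 0)*1)/(-286))*(-81) = (-476*(-1/249) + (7*1)*(-1/286))*(-81) = (476/249 + 7*(-1/286))*(-81) = (476/249 - 7/286)*(-81) = (134393/71214)*(-81) = -3628611/23738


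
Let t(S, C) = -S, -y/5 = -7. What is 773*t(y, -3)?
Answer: -27055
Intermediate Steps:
y = 35 (y = -5*(-7) = 35)
773*t(y, -3) = 773*(-1*35) = 773*(-35) = -27055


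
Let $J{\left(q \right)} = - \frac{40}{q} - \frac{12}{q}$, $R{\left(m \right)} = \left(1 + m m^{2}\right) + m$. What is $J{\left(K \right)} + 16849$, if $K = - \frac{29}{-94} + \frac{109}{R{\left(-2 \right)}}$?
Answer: $\frac{168281257}{9985} \approx 16853.0$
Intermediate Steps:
$R{\left(m \right)} = 1 + m + m^{3}$ ($R{\left(m \right)} = \left(1 + m^{3}\right) + m = 1 + m + m^{3}$)
$K = - \frac{9985}{846}$ ($K = - \frac{29}{-94} + \frac{109}{1 - 2 + \left(-2\right)^{3}} = \left(-29\right) \left(- \frac{1}{94}\right) + \frac{109}{1 - 2 - 8} = \frac{29}{94} + \frac{109}{-9} = \frac{29}{94} + 109 \left(- \frac{1}{9}\right) = \frac{29}{94} - \frac{109}{9} = - \frac{9985}{846} \approx -11.803$)
$J{\left(q \right)} = - \frac{52}{q}$
$J{\left(K \right)} + 16849 = - \frac{52}{- \frac{9985}{846}} + 16849 = \left(-52\right) \left(- \frac{846}{9985}\right) + 16849 = \frac{43992}{9985} + 16849 = \frac{168281257}{9985}$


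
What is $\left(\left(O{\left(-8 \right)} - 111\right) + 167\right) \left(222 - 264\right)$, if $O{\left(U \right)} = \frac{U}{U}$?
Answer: $-2394$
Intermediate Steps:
$O{\left(U \right)} = 1$
$\left(\left(O{\left(-8 \right)} - 111\right) + 167\right) \left(222 - 264\right) = \left(\left(1 - 111\right) + 167\right) \left(222 - 264\right) = \left(-110 + 167\right) \left(-42\right) = 57 \left(-42\right) = -2394$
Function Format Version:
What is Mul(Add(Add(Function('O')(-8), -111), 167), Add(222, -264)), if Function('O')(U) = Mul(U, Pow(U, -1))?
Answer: -2394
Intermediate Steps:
Function('O')(U) = 1
Mul(Add(Add(Function('O')(-8), -111), 167), Add(222, -264)) = Mul(Add(Add(1, -111), 167), Add(222, -264)) = Mul(Add(-110, 167), -42) = Mul(57, -42) = -2394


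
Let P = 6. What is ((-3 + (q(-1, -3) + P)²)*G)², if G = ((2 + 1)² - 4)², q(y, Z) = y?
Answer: 302500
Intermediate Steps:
G = 25 (G = (3² - 4)² = (9 - 4)² = 5² = 25)
((-3 + (q(-1, -3) + P)²)*G)² = ((-3 + (-1 + 6)²)*25)² = ((-3 + 5²)*25)² = ((-3 + 25)*25)² = (22*25)² = 550² = 302500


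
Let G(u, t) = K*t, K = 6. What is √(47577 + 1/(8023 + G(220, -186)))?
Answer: 2*√567434811595/6907 ≈ 218.12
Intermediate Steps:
G(u, t) = 6*t
√(47577 + 1/(8023 + G(220, -186))) = √(47577 + 1/(8023 + 6*(-186))) = √(47577 + 1/(8023 - 1116)) = √(47577 + 1/6907) = √(328614340/6907) = 2*√567434811595/6907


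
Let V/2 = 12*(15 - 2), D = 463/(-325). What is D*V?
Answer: -11112/25 ≈ -444.48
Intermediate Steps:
D = -463/325 (D = 463*(-1/325) = -463/325 ≈ -1.4246)
V = 312 (V = 2*(12*(15 - 2)) = 2*(12*13) = 2*156 = 312)
D*V = -463/325*312 = -11112/25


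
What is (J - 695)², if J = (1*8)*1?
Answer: 471969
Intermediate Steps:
J = 8 (J = 8*1 = 8)
(J - 695)² = (8 - 695)² = (-687)² = 471969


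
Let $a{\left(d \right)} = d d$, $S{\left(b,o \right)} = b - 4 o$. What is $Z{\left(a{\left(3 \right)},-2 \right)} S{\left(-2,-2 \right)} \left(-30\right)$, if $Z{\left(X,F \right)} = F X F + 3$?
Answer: $-7020$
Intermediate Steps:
$a{\left(d \right)} = d^{2}$
$Z{\left(X,F \right)} = 3 + X F^{2}$ ($Z{\left(X,F \right)} = X F^{2} + 3 = 3 + X F^{2}$)
$Z{\left(a{\left(3 \right)},-2 \right)} S{\left(-2,-2 \right)} \left(-30\right) = \left(3 + 3^{2} \left(-2\right)^{2}\right) \left(-2 - -8\right) \left(-30\right) = \left(3 + 9 \cdot 4\right) \left(-2 + 8\right) \left(-30\right) = \left(3 + 36\right) 6 \left(-30\right) = 39 \cdot 6 \left(-30\right) = 234 \left(-30\right) = -7020$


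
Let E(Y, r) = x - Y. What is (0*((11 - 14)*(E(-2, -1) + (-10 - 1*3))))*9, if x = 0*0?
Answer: 0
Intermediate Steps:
x = 0
E(Y, r) = -Y (E(Y, r) = 0 - Y = -Y)
(0*((11 - 14)*(E(-2, -1) + (-10 - 1*3))))*9 = (0*((11 - 14)*(-1*(-2) + (-10 - 1*3))))*9 = (0*(-3*(2 + (-10 - 3))))*9 = (0*(-3*(2 - 13)))*9 = (0*(-3*(-11)))*9 = (0*33)*9 = 0*9 = 0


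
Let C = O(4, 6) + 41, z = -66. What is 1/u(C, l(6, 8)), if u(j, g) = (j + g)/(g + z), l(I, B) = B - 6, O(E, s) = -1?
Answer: -32/21 ≈ -1.5238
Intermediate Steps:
l(I, B) = -6 + B
C = 40 (C = -1 + 41 = 40)
u(j, g) = (g + j)/(-66 + g) (u(j, g) = (j + g)/(g - 66) = (g + j)/(-66 + g))
1/u(C, l(6, 8)) = 1/(((-6 + 8) + 40)/(-66 + (-6 + 8))) = 1/((2 + 40)/(-66 + 2)) = 1/(42/(-64)) = 1/(-1/64*42) = 1/(-21/32) = -32/21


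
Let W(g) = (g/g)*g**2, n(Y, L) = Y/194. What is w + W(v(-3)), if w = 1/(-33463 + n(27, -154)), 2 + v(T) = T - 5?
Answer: 649179306/6491795 ≈ 100.00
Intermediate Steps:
n(Y, L) = Y/194 (n(Y, L) = Y*(1/194) = Y/194)
v(T) = -7 + T (v(T) = -2 + (T - 5) = -2 + (-5 + T) = -7 + T)
W(g) = g**2 (W(g) = 1*g**2 = g**2)
w = -194/6491795 (w = 1/(-33463 + (1/194)*27) = 1/(-33463 + 27/194) = 1/(-6491795/194) = -194/6491795 ≈ -2.9884e-5)
w + W(v(-3)) = -194/6491795 + (-7 - 3)**2 = -194/6491795 + (-10)**2 = -194/6491795 + 100 = 649179306/6491795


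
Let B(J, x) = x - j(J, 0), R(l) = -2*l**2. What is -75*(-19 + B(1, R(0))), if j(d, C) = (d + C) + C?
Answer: 1500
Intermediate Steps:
j(d, C) = d + 2*C (j(d, C) = (C + d) + C = d + 2*C)
B(J, x) = x - J (B(J, x) = x - (J + 2*0) = x - (J + 0) = x - J)
-75*(-19 + B(1, R(0))) = -75*(-19 + (-2*0**2 - 1*1)) = -75*(-19 + (-2*0 - 1)) = -75*(-19 + (0 - 1)) = -75*(-19 - 1) = -75*(-20) = 1500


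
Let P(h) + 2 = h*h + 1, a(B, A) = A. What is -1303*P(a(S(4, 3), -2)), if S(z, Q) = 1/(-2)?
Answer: -3909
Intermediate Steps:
S(z, Q) = -1/2
P(h) = -1 + h**2 (P(h) = -2 + (h*h + 1) = -2 + (h**2 + 1) = -2 + (1 + h**2) = -1 + h**2)
-1303*P(a(S(4, 3), -2)) = -1303*(-1 + (-2)**2) = -1303*(-1 + 4) = -1303*3 = -3909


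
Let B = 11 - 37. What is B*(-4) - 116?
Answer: -12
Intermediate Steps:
B = -26
B*(-4) - 116 = -26*(-4) - 116 = 104 - 116 = -12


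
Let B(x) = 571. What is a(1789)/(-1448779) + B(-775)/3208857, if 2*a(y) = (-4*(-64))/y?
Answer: 1479544541605/8316926173093767 ≈ 0.00017790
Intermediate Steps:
a(y) = 128/y (a(y) = ((-4*(-64))/y)/2 = (256/y)/2 = 128/y)
a(1789)/(-1448779) + B(-775)/3208857 = (128/1789)/(-1448779) + 571/3208857 = (128*(1/1789))*(-1/1448779) + 571*(1/3208857) = (128/1789)*(-1/1448779) + 571/3208857 = -128/2591865631 + 571/3208857 = 1479544541605/8316926173093767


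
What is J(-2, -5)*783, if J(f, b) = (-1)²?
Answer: 783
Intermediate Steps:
J(f, b) = 1
J(-2, -5)*783 = 1*783 = 783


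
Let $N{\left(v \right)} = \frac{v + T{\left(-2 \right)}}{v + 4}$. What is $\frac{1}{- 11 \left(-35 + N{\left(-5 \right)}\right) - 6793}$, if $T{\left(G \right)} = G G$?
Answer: $- \frac{1}{6419} \approx -0.00015579$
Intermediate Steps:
$T{\left(G \right)} = G^{2}$
$N{\left(v \right)} = 1$ ($N{\left(v \right)} = \frac{v + \left(-2\right)^{2}}{v + 4} = \frac{v + 4}{4 + v} = \frac{4 + v}{4 + v} = 1$)
$\frac{1}{- 11 \left(-35 + N{\left(-5 \right)}\right) - 6793} = \frac{1}{- 11 \left(-35 + 1\right) - 6793} = \frac{1}{\left(-11\right) \left(-34\right) - 6793} = \frac{1}{374 - 6793} = \frac{1}{-6419} = - \frac{1}{6419}$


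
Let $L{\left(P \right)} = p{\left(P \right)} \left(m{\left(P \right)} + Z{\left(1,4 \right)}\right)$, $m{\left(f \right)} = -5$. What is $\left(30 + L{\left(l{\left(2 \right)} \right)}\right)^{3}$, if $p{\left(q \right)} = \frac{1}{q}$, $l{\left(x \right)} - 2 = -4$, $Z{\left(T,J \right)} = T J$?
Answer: $\frac{226981}{8} \approx 28373.0$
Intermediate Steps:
$Z{\left(T,J \right)} = J T$
$l{\left(x \right)} = -2$ ($l{\left(x \right)} = 2 - 4 = -2$)
$L{\left(P \right)} = - \frac{1}{P}$ ($L{\left(P \right)} = \frac{-5 + 4 \cdot 1}{P} = \frac{-5 + 4}{P} = \frac{1}{P} \left(-1\right) = - \frac{1}{P}$)
$\left(30 + L{\left(l{\left(2 \right)} \right)}\right)^{3} = \left(30 - \frac{1}{-2}\right)^{3} = \left(30 - - \frac{1}{2}\right)^{3} = \left(30 + \frac{1}{2}\right)^{3} = \left(\frac{61}{2}\right)^{3} = \frac{226981}{8}$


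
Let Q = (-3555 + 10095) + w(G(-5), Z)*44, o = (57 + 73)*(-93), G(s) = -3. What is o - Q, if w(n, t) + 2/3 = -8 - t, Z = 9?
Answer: -53558/3 ≈ -17853.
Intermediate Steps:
w(n, t) = -26/3 - t (w(n, t) = -⅔ + (-8 - t) = -26/3 - t)
o = -12090 (o = 130*(-93) = -12090)
Q = 17288/3 (Q = (-3555 + 10095) + (-26/3 - 1*9)*44 = 6540 + (-26/3 - 9)*44 = 6540 - 53/3*44 = 6540 - 2332/3 = 17288/3 ≈ 5762.7)
o - Q = -12090 - 1*17288/3 = -12090 - 17288/3 = -53558/3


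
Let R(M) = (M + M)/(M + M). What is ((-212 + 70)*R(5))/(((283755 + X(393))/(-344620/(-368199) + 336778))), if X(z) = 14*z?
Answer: -17608236776764/106504138143 ≈ -165.33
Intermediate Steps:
R(M) = 1 (R(M) = (2*M)/((2*M)) = (2*M)*(1/(2*M)) = 1)
((-212 + 70)*R(5))/(((283755 + X(393))/(-344620/(-368199) + 336778))) = ((-212 + 70)*1)/(((283755 + 14*393)/(-344620/(-368199) + 336778))) = (-142*1)/(((283755 + 5502)/(-344620*(-1/368199) + 336778))) = -142/(289257/(344620/368199 + 336778)) = -142/(289257/(124001667442/368199)) = -142/(289257*(368199/124001667442)) = -142/106504138143/124001667442 = -142*124001667442/106504138143 = -17608236776764/106504138143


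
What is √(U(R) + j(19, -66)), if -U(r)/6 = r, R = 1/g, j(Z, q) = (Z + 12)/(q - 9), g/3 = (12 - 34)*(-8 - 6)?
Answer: I*√2240238/2310 ≈ 0.64794*I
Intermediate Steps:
g = 924 (g = 3*((12 - 34)*(-8 - 6)) = 3*(-22*(-14)) = 3*308 = 924)
j(Z, q) = (12 + Z)/(-9 + q)
R = 1/924 ≈ 0.0010823
U(r) = -6*r
√(U(R) + j(19, -66)) = √(-6*1/924 + (12 + 19)/(-9 - 66)) = √(-1/154 + 31/(-75)) = √(-1/154 - 1/75*31) = √(-1/154 - 31/75) = √(-4849/11550) = I*√2240238/2310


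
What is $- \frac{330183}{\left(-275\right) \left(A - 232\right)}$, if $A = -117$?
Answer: $- \frac{330183}{95975} \approx -3.4403$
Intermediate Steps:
$- \frac{330183}{\left(-275\right) \left(A - 232\right)} = - \frac{330183}{\left(-275\right) \left(-117 - 232\right)} = - \frac{330183}{\left(-275\right) \left(-349\right)} = - \frac{330183}{95975}$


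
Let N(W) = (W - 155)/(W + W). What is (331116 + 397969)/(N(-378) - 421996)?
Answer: -551188260/319028443 ≈ -1.7277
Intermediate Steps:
N(W) = (-155 + W)/(2*W) (N(W) = (-155 + W)/((2*W)) = (-155 + W)*(1/(2*W)) = (-155 + W)/(2*W))
(331116 + 397969)/(N(-378) - 421996) = (331116 + 397969)/((1/2)*(-155 - 378)/(-378) - 421996) = 729085/((1/2)*(-1/378)*(-533) - 421996) = 729085/(533/756 - 421996) = 729085/(-319028443/756) = 729085*(-756/319028443) = -551188260/319028443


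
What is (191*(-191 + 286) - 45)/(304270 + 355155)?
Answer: 724/26377 ≈ 0.027448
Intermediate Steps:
(191*(-191 + 286) - 45)/(304270 + 355155) = (191*95 - 45)/659425 = (18145 - 45)*(1/659425) = 18100*(1/659425) = 724/26377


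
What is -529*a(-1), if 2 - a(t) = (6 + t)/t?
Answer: -3703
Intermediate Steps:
a(t) = 2 - (6 + t)/t
-529*a(-1) = -529*(-6 - 1)/(-1) = -(-529)*(-7) = -529*7 = -3703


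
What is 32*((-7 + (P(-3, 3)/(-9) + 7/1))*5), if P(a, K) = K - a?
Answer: -320/3 ≈ -106.67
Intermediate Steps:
32*((-7 + (P(-3, 3)/(-9) + 7/1))*5) = 32*((-7 + ((3 - 1*(-3))/(-9) + 7/1))*5) = 32*((-7 + ((3 + 3)*(-⅑) + 7*1))*5) = 32*((-7 + (6*(-⅑) + 7))*5) = 32*((-7 + (-⅔ + 7))*5) = 32*((-7 + 19/3)*5) = 32*(-⅔*5) = 32*(-10/3) = -320/3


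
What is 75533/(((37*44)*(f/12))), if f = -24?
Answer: -75533/3256 ≈ -23.198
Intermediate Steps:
75533/(((37*44)*(f/12))) = 75533/(((37*44)*(-24/12))) = 75533/((1628*(-24*1/12))) = 75533/((1628*(-2))) = 75533/(-3256) = 75533*(-1/3256) = -75533/3256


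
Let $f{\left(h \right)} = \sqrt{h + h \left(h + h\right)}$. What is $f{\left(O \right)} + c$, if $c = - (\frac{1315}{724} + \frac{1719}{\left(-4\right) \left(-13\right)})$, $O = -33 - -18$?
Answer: $- \frac{164117}{4706} + \sqrt{435} \approx -14.017$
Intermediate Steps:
$O = -15$ ($O = -33 + 18 = -15$)
$f{\left(h \right)} = \sqrt{h + 2 h^{2}}$ ($f{\left(h \right)} = \sqrt{h + h 2 h} = \sqrt{h + 2 h^{2}}$)
$c = - \frac{164117}{4706}$ ($c = - (1315 \cdot \frac{1}{724} + \frac{1719}{52}) = - (\frac{1315}{724} + 1719 \cdot \frac{1}{52}) = - (\frac{1315}{724} + \frac{1719}{52}) = \left(-1\right) \frac{164117}{4706} = - \frac{164117}{4706} \approx -34.874$)
$f{\left(O \right)} + c = \sqrt{- 15 \left(1 + 2 \left(-15\right)\right)} - \frac{164117}{4706} = \sqrt{- 15 \left(1 - 30\right)} - \frac{164117}{4706} = \sqrt{\left(-15\right) \left(-29\right)} - \frac{164117}{4706} = \sqrt{435} - \frac{164117}{4706} = - \frac{164117}{4706} + \sqrt{435}$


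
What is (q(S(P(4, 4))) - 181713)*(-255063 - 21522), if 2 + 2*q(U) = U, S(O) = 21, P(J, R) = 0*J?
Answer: 100512925095/2 ≈ 5.0256e+10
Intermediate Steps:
P(J, R) = 0
q(U) = -1 + U/2
(q(S(P(4, 4))) - 181713)*(-255063 - 21522) = ((-1 + (½)*21) - 181713)*(-255063 - 21522) = ((-1 + 21/2) - 181713)*(-276585) = (19/2 - 181713)*(-276585) = -363407/2*(-276585) = 100512925095/2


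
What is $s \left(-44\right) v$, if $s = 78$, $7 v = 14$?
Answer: $-6864$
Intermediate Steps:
$v = 2$ ($v = \frac{1}{7} \cdot 14 = 2$)
$s \left(-44\right) v = 78 \left(-44\right) 2 = \left(-3432\right) 2 = -6864$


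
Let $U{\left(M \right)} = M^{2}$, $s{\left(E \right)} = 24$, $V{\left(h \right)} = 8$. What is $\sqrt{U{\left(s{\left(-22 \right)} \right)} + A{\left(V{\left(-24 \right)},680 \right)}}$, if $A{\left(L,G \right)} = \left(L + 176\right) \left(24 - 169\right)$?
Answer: $2 i \sqrt{6526} \approx 161.57 i$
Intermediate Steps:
$A{\left(L,G \right)} = -25520 - 145 L$ ($A{\left(L,G \right)} = \left(176 + L\right) \left(-145\right) = -25520 - 145 L$)
$\sqrt{U{\left(s{\left(-22 \right)} \right)} + A{\left(V{\left(-24 \right)},680 \right)}} = \sqrt{24^{2} - 26680} = \sqrt{576 - 26680} = \sqrt{-26104} = 2 i \sqrt{6526}$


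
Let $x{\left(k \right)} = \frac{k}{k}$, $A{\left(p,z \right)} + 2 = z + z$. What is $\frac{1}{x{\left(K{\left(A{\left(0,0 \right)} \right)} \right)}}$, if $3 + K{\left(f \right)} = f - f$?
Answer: $1$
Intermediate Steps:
$A{\left(p,z \right)} = -2 + 2 z$ ($A{\left(p,z \right)} = -2 + \left(z + z\right) = -2 + 2 z$)
$K{\left(f \right)} = -3$ ($K{\left(f \right)} = -3 + \left(f - f\right) = -3 + 0 = -3$)
$x{\left(k \right)} = 1$
$\frac{1}{x{\left(K{\left(A{\left(0,0 \right)} \right)} \right)}} = 1^{-1} = 1$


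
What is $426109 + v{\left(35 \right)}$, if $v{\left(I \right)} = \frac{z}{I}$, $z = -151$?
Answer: $\frac{14913664}{35} \approx 4.261 \cdot 10^{5}$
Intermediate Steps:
$v{\left(I \right)} = - \frac{151}{I}$
$426109 + v{\left(35 \right)} = 426109 - \frac{151}{35} = \frac{14913664}{35}$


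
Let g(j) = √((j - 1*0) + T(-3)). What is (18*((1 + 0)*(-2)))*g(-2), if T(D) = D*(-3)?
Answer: -36*√7 ≈ -95.247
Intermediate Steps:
T(D) = -3*D
g(j) = √(9 + j) (g(j) = √((j - 1*0) - 3*(-3)) = √((j + 0) + 9) = √(j + 9) = √(9 + j))
(18*((1 + 0)*(-2)))*g(-2) = (18*((1 + 0)*(-2)))*√(9 - 2) = (18*(1*(-2)))*√7 = (18*(-2))*√7 = -36*√7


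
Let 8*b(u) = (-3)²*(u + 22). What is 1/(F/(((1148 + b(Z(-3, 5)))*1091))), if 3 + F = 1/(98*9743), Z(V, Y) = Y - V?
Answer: -2462062851899/5728882 ≈ -4.2976e+5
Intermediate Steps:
F = -2864441/954814 (F = -3 + 1/(98*9743) = -3 + 1/954814 = -2864441/954814 ≈ -3.0000)
b(u) = 99/4 + 9*u/8 (b(u) = ((-3)²*(u + 22))/8 = (9*(22 + u))/8 = (198 + 9*u)/8 = 99/4 + 9*u/8)
1/(F/(((1148 + b(Z(-3, 5)))*1091))) = 1/(-2864441*1/(1091*(1148 + (99/4 + 9*(5 - 1*(-3))/8)))/954814) = 1/(-2864441*1/(1091*(1148 + (99/4 + 9*(5 + 3)/8)))/954814) = 1/(-2864441*1/(1091*(1148 + (99/4 + (9/8)*8)))/954814) = 1/(-2864441*1/(1091*(1148 + (99/4 + 9)))/954814) = 1/(-2864441*1/(1091*(1148 + 135/4))/954814) = 1/(-2864441/(954814*((4727/4)*1091))) = 1/(-2864441/(954814*5157157/4)) = 1/(-2864441/954814*4/5157157) = 1/(-5728882/2462062851899) = -2462062851899/5728882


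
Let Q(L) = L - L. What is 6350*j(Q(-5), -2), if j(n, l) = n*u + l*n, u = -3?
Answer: 0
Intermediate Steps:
Q(L) = 0
j(n, l) = -3*n + l*n (j(n, l) = n*(-3) + l*n = -3*n + l*n)
6350*j(Q(-5), -2) = 6350*(0*(-3 - 2)) = 6350*(0*(-5)) = 6350*0 = 0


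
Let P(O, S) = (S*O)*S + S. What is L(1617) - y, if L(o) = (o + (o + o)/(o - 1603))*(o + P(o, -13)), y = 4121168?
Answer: 503851528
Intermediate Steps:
P(O, S) = S + O*S**2 (P(O, S) = (O*S)*S + S = O*S**2 + S = S + O*S**2)
L(o) = (-13 + 170*o)*(o + 2*o/(-1603 + o)) (L(o) = (o + (o + o)/(o - 1603))*(o - 13*(1 + o*(-13))) = (o + (2*o)/(-1603 + o))*(o - 13*(1 - 13*o)) = (o + 2*o/(-1603 + o))*(o + (-13 + 169*o)) = (o + 2*o/(-1603 + o))*(-13 + 170*o) = (-13 + 170*o)*(o + 2*o/(-1603 + o)))
L(1617) - y = 1617*(20813 - 272183*1617 + 170*1617**2)/(-1603 + 1617) - 1*4121168 = 1617*(20813 - 440119911 + 170*2614689)/14 - 4121168 = 1617*(1/14)*(20813 - 440119911 + 444497130) - 4121168 = 1617*(1/14)*4398032 - 4121168 = 507972696 - 4121168 = 503851528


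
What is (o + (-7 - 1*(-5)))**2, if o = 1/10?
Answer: 361/100 ≈ 3.6100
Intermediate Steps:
o = 1/10 ≈ 0.10000
(o + (-7 - 1*(-5)))**2 = (1/10 + (-7 - 1*(-5)))**2 = (1/10 + (-7 + 5))**2 = (1/10 - 2)**2 = (-19/10)**2 = 361/100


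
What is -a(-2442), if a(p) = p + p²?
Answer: -5960922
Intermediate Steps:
-a(-2442) = -(-2442)*(1 - 2442) = -(-2442)*(-2441) = -1*5960922 = -5960922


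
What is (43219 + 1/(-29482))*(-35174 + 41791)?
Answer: 8431265979669/29482 ≈ 2.8598e+8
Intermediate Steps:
(43219 + 1/(-29482))*(-35174 + 41791) = (43219 - 1/29482)*6617 = (1274182557/29482)*6617 = 8431265979669/29482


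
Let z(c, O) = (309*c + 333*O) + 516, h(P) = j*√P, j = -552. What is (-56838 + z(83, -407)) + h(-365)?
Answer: -166206 - 552*I*√365 ≈ -1.6621e+5 - 10546.0*I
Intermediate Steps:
h(P) = -552*√P
z(c, O) = 516 + 309*c + 333*O
(-56838 + z(83, -407)) + h(-365) = (-56838 + (516 + 309*83 + 333*(-407))) - 552*I*√365 = (-56838 + (516 + 25647 - 135531)) - 552*I*√365 = (-56838 - 109368) - 552*I*√365 = -166206 - 552*I*√365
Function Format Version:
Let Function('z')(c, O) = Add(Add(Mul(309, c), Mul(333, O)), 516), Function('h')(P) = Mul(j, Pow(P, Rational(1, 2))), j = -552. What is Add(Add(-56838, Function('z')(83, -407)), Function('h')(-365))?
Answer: Add(-166206, Mul(-552, I, Pow(365, Rational(1, 2)))) ≈ Add(-1.6621e+5, Mul(-10546., I))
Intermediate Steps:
Function('h')(P) = Mul(-552, Pow(P, Rational(1, 2)))
Function('z')(c, O) = Add(516, Mul(309, c), Mul(333, O))
Add(Add(-56838, Function('z')(83, -407)), Function('h')(-365)) = Add(Add(-56838, Add(516, Mul(309, 83), Mul(333, -407))), Mul(-552, Pow(-365, Rational(1, 2)))) = Add(Add(-56838, Add(516, 25647, -135531)), Mul(-552, Mul(I, Pow(365, Rational(1, 2))))) = Add(Add(-56838, -109368), Mul(-552, I, Pow(365, Rational(1, 2)))) = Add(-166206, Mul(-552, I, Pow(365, Rational(1, 2))))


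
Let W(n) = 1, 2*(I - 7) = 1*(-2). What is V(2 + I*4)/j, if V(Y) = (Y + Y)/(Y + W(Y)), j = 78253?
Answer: 52/2112831 ≈ 2.4612e-5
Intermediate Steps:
I = 6 (I = 7 + (1*(-2))/2 = 7 + (1/2)*(-2) = 7 - 1 = 6)
V(Y) = 2*Y/(1 + Y) (V(Y) = (Y + Y)/(Y + 1) = (2*Y)/(1 + Y) = 2*Y/(1 + Y))
V(2 + I*4)/j = (2*(2 + 6*4)/(1 + (2 + 6*4)))/78253 = (2*(2 + 24)/(1 + (2 + 24)))*(1/78253) = (2*26/(1 + 26))*(1/78253) = (2*26/27)*(1/78253) = (2*26*(1/27))*(1/78253) = (52/27)*(1/78253) = 52/2112831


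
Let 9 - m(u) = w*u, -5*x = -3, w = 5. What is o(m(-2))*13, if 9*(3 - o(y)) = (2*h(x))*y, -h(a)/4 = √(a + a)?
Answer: 39 + 1976*√30/45 ≈ 279.51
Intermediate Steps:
x = ⅗ (x = -⅕*(-3) = ⅗ ≈ 0.60000)
h(a) = -4*√2*√a (h(a) = -4*√(a + a) = -4*√2*√a)
m(u) = 9 - 5*u
o(y) = 3 + 8*y*√30/45 (o(y) = 3 - 2*(-4*√2*√(⅗))*y/9 = 3 - 2*(-4*√2*√15/5)*y/9 = 3 - 2*(-4*√30/5)*y/9 = 3 - (-8*√30/5)*y/9 = 3 - (-8)*y*√30/45 = 3 + 8*y*√30/45)
o(m(-2))*13 = (3 + 8*(9 - 5*(-2))*√30/45)*13 = (3 + 8*(9 + 10)*√30/45)*13 = (3 + (8/45)*19*√30)*13 = (3 + 152*√30/45)*13 = 39 + 1976*√30/45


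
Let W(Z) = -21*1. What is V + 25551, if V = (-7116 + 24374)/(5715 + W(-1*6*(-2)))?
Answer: 72752326/2847 ≈ 25554.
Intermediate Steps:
W(Z) = -21
V = 8629/2847 (V = (-7116 + 24374)/(5715 - 21) = 17258/5694 = 17258*(1/5694) = 8629/2847 ≈ 3.0309)
V + 25551 = 8629/2847 + 25551 = 72752326/2847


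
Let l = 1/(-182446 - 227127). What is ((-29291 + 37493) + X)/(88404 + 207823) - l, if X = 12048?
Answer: 8294149477/121326581071 ≈ 0.068362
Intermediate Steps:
l = -1/409573 (l = 1/(-409573) = -1/409573 ≈ -2.4416e-6)
((-29291 + 37493) + X)/(88404 + 207823) - l = ((-29291 + 37493) + 12048)/(88404 + 207823) - 1*(-1/409573) = (8202 + 12048)/296227 + 1/409573 = 20250*(1/296227) + 1/409573 = 20250/296227 + 1/409573 = 8294149477/121326581071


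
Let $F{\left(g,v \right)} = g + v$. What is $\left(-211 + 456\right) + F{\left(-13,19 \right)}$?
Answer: $251$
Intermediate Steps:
$\left(-211 + 456\right) + F{\left(-13,19 \right)} = \left(-211 + 456\right) + \left(-13 + 19\right) = 245 + 6 = 251$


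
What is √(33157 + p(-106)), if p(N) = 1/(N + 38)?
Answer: 5*√1533179/34 ≈ 182.09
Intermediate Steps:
p(N) = 1/(38 + N)
√(33157 + p(-106)) = √(33157 + 1/(38 - 106)) = √(33157 + 1/(-68)) = √(33157 - 1/68) = √(2254675/68) = 5*√1533179/34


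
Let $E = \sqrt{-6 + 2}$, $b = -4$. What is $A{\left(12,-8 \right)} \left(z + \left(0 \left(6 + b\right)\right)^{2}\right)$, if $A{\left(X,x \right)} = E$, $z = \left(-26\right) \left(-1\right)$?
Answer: $52 i \approx 52.0 i$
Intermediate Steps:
$z = 26$
$E = 2 i$ ($E = \sqrt{-4} = 2 i \approx 2.0 i$)
$A{\left(X,x \right)} = 2 i$
$A{\left(12,-8 \right)} \left(z + \left(0 \left(6 + b\right)\right)^{2}\right) = 2 i \left(26 + \left(0 \left(6 - 4\right)\right)^{2}\right) = 2 i \left(26 + \left(0 \cdot 2\right)^{2}\right) = 2 i \left(26 + 0^{2}\right) = 2 i \left(26 + 0\right) = 2 i 26 = 52 i$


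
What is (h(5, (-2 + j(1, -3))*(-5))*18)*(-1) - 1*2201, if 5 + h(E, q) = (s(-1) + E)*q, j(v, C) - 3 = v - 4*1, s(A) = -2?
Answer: -2651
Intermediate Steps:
j(v, C) = -1 + v (j(v, C) = 3 + (v - 4*1) = 3 + (v - 4) = 3 + (-4 + v) = -1 + v)
h(E, q) = -5 + q*(-2 + E) (h(E, q) = -5 + (-2 + E)*q = -5 + q*(-2 + E))
(h(5, (-2 + j(1, -3))*(-5))*18)*(-1) - 1*2201 = ((-5 - 2*(-2 + (-1 + 1))*(-5) + 5*((-2 + (-1 + 1))*(-5)))*18)*(-1) - 1*2201 = ((-5 - 2*(-2 + 0)*(-5) + 5*((-2 + 0)*(-5)))*18)*(-1) - 2201 = ((-5 - (-4)*(-5) + 5*(-2*(-5)))*18)*(-1) - 2201 = ((-5 - 2*10 + 5*10)*18)*(-1) - 2201 = ((-5 - 20 + 50)*18)*(-1) - 2201 = (25*18)*(-1) - 2201 = 450*(-1) - 2201 = -450 - 2201 = -2651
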